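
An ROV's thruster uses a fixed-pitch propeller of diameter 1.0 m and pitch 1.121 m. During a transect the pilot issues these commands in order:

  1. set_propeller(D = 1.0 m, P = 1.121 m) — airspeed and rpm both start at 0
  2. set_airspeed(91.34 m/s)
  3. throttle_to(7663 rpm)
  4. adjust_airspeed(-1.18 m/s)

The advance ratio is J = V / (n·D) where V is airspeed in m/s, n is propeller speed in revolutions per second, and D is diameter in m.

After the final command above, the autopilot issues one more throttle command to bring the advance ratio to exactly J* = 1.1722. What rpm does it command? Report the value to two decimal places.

rpm = 4614.91

set_propeller: D = 1.0 m, P = 1.121 m (p = P/D = 1.121000); state ← (V=0, rpm=0)
set_airspeed(91.34): V ← 91.34 m/s
throttle_to(7663): rpm ← 7663
adjust_airspeed(-1.18): V ← 91.34 -1.18 = 90.16 m/s
final state: V = 90.16 m/s, rpm = 7663 → n = rpm/60 = 127.716667 rev/s
target J* = 1.1722; solve J* = V/(n·D) for n: n = V/(J*·D) = 90.16/(1.1722 × 1.0) = 76.915202 rev/s
rpm = 60·n = 4614.912131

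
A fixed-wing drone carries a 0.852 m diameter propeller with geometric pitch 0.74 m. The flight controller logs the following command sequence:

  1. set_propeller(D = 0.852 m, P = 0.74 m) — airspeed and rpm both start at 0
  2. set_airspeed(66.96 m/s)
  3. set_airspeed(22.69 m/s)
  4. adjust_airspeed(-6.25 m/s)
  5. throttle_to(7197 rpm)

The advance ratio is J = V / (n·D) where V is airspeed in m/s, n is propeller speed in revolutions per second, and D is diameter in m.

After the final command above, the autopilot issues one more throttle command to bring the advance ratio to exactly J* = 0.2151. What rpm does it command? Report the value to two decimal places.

set_propeller: D = 0.852 m, P = 0.74 m (p = P/D = 0.868545); state ← (V=0, rpm=0)
set_airspeed(66.96): V ← 66.96 m/s
set_airspeed(22.69): V ← 22.69 m/s
adjust_airspeed(-6.25): V ← 22.69 -6.25 = 16.44 m/s
throttle_to(7197): rpm ← 7197
final state: V = 16.44 m/s, rpm = 7197 → n = rpm/60 = 119.950000 rev/s
target J* = 0.2151; solve J* = V/(n·D) for n: n = V/(J*·D) = 16.44/(0.2151 × 0.852) = 89.706065 rev/s
rpm = 60·n = 5382.363919

rpm = 5382.36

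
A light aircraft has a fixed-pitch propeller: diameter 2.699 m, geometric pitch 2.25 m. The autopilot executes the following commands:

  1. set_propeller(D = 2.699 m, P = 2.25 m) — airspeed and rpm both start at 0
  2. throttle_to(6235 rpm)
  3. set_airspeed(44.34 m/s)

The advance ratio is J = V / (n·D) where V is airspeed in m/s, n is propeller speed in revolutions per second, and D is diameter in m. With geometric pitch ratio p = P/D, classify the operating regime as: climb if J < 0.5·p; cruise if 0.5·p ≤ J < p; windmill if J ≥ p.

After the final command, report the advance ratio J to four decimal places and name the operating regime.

J = 0.1581, regime = climb

set_propeller: D = 2.699 m, P = 2.25 m (p = P/D = 0.833642); state ← (V=0, rpm=0)
throttle_to(6235): rpm ← 6235
set_airspeed(44.34): V ← 44.34 m/s
final state: V = 44.34 m/s, rpm = 6235 → n = rpm/60 = 103.916667 rev/s
J = V / (n·D) = 44.34 / (103.916667 × 2.699) = 0.158091
regime bands: climb J<0.4168 | cruise [0.4168, 0.8336) | windmill J≥0.8336
J = 0.1581 → climb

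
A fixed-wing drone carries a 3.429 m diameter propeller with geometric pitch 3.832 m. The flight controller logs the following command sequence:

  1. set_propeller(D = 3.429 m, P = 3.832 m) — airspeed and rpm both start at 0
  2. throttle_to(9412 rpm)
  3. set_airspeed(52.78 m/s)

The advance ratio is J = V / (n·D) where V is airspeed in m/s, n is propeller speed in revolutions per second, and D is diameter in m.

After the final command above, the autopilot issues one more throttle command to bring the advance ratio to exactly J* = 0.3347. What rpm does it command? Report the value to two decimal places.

rpm = 2759.29

set_propeller: D = 3.429 m, P = 3.832 m (p = P/D = 1.117527); state ← (V=0, rpm=0)
throttle_to(9412): rpm ← 9412
set_airspeed(52.78): V ← 52.78 m/s
final state: V = 52.78 m/s, rpm = 9412 → n = rpm/60 = 156.866667 rev/s
target J* = 0.3347; solve J* = V/(n·D) for n: n = V/(J*·D) = 52.78/(0.3347 × 3.429) = 45.988176 rev/s
rpm = 60·n = 2759.290583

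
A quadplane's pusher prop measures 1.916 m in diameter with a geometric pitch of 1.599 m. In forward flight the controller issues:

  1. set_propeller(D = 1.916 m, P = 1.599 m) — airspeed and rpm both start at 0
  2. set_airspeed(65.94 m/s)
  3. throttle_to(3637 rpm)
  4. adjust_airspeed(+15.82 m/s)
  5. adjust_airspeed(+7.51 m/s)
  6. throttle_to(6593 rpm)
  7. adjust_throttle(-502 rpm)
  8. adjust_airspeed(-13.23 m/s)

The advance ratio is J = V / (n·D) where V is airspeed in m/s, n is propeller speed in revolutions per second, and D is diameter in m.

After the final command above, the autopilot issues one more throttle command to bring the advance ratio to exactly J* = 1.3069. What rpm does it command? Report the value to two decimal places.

rpm = 1822.03

set_propeller: D = 1.916 m, P = 1.599 m (p = P/D = 0.834551); state ← (V=0, rpm=0)
set_airspeed(65.94): V ← 65.94 m/s
throttle_to(3637): rpm ← 3637
adjust_airspeed(+15.82): V ← 65.94 +15.82 = 81.76 m/s
adjust_airspeed(+7.51): V ← 81.76 +7.51 = 89.27 m/s
throttle_to(6593): rpm ← 6593
adjust_throttle(-502): rpm ← 6593 -502 = 6091
adjust_airspeed(-13.23): V ← 89.27 -13.23 = 76.04 m/s
final state: V = 76.04 m/s, rpm = 6091 → n = rpm/60 = 101.516667 rev/s
target J* = 1.3069; solve J* = V/(n·D) for n: n = V/(J*·D) = 76.04/(1.3069 × 1.916) = 30.367165 rev/s
rpm = 60·n = 1822.029884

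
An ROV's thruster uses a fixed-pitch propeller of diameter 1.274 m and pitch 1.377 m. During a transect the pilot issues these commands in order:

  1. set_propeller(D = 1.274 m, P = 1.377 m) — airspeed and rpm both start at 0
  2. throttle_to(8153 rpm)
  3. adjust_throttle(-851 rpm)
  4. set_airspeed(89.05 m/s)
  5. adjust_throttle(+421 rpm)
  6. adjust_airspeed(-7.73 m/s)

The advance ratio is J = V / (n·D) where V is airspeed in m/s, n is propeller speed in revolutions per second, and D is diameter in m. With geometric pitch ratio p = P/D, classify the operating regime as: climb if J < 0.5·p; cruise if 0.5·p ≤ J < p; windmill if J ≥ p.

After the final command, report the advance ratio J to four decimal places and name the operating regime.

J = 0.4959, regime = climb

set_propeller: D = 1.274 m, P = 1.377 m (p = P/D = 1.080848); state ← (V=0, rpm=0)
throttle_to(8153): rpm ← 8153
adjust_throttle(-851): rpm ← 8153 -851 = 7302
set_airspeed(89.05): V ← 89.05 m/s
adjust_throttle(+421): rpm ← 7302 +421 = 7723
adjust_airspeed(-7.73): V ← 89.05 -7.73 = 81.32 m/s
final state: V = 81.32 m/s, rpm = 7723 → n = rpm/60 = 128.716667 rev/s
J = V / (n·D) = 81.32 / (128.716667 × 1.274) = 0.495899
regime bands: climb J<0.5404 | cruise [0.5404, 1.0808) | windmill J≥1.0808
J = 0.4959 → climb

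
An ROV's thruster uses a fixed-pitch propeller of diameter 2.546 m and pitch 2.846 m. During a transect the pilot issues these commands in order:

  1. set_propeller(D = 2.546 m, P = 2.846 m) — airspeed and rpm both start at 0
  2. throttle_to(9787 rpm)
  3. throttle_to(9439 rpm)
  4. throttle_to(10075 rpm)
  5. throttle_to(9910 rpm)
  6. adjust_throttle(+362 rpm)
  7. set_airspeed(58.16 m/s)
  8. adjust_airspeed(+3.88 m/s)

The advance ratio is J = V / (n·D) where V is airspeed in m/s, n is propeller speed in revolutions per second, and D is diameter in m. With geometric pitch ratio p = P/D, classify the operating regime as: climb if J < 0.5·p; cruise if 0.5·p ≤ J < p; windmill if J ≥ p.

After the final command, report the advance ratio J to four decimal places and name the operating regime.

J = 0.1423, regime = climb

set_propeller: D = 2.546 m, P = 2.846 m (p = P/D = 1.117832); state ← (V=0, rpm=0)
throttle_to(9787): rpm ← 9787
throttle_to(9439): rpm ← 9439
throttle_to(10075): rpm ← 10075
throttle_to(9910): rpm ← 9910
adjust_throttle(+362): rpm ← 9910 +362 = 10272
set_airspeed(58.16): V ← 58.16 m/s
adjust_airspeed(+3.88): V ← 58.16 +3.88 = 62.04 m/s
final state: V = 62.04 m/s, rpm = 10272 → n = rpm/60 = 171.200000 rev/s
J = V / (n·D) = 62.04 / (171.200000 × 2.546) = 0.142334
regime bands: climb J<0.5589 | cruise [0.5589, 1.1178) | windmill J≥1.1178
J = 0.1423 → climb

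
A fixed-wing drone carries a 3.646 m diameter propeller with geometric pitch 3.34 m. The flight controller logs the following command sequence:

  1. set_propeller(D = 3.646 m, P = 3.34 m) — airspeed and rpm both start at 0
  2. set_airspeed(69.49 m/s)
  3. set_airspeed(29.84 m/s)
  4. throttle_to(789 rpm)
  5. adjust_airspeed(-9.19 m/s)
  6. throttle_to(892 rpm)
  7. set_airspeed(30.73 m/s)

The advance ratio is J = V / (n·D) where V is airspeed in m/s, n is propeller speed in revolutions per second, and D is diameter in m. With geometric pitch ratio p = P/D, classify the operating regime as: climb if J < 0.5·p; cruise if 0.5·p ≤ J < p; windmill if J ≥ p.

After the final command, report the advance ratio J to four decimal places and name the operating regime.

set_propeller: D = 3.646 m, P = 3.34 m (p = P/D = 0.916072); state ← (V=0, rpm=0)
set_airspeed(69.49): V ← 69.49 m/s
set_airspeed(29.84): V ← 29.84 m/s
throttle_to(789): rpm ← 789
adjust_airspeed(-9.19): V ← 29.84 -9.19 = 20.65 m/s
throttle_to(892): rpm ← 892
set_airspeed(30.73): V ← 30.73 m/s
final state: V = 30.73 m/s, rpm = 892 → n = rpm/60 = 14.866667 rev/s
J = V / (n·D) = 30.73 / (14.866667 × 3.646) = 0.566934
regime bands: climb J<0.4580 | cruise [0.4580, 0.9161) | windmill J≥0.9161
J = 0.5669 → cruise

J = 0.5669, regime = cruise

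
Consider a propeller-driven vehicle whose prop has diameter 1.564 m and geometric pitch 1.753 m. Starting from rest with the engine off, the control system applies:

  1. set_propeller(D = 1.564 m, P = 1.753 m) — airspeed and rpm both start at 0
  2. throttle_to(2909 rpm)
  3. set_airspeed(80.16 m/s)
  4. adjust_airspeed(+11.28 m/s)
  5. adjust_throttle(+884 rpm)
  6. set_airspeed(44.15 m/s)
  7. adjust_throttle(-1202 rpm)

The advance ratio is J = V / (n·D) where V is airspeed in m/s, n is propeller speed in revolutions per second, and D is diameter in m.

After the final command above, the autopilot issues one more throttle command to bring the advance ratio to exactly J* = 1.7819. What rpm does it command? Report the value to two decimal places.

set_propeller: D = 1.564 m, P = 1.753 m (p = P/D = 1.120844); state ← (V=0, rpm=0)
throttle_to(2909): rpm ← 2909
set_airspeed(80.16): V ← 80.16 m/s
adjust_airspeed(+11.28): V ← 80.16 +11.28 = 91.44 m/s
adjust_throttle(+884): rpm ← 2909 +884 = 3793
set_airspeed(44.15): V ← 44.15 m/s
adjust_throttle(-1202): rpm ← 3793 -1202 = 2591
final state: V = 44.15 m/s, rpm = 2591 → n = rpm/60 = 43.183333 rev/s
target J* = 1.7819; solve J* = V/(n·D) for n: n = V/(J*·D) = 44.15/(1.7819 × 1.564) = 15.842023 rev/s
rpm = 60·n = 950.521362

rpm = 950.52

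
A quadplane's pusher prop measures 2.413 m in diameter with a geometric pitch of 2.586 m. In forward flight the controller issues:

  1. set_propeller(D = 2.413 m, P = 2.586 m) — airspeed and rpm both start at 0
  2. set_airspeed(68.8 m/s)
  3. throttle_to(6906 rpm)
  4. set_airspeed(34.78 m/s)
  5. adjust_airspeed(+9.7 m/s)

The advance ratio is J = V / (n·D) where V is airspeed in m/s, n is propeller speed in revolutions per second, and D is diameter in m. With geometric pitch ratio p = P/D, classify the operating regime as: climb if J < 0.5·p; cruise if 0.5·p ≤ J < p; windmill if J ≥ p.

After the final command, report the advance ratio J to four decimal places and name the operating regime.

set_propeller: D = 2.413 m, P = 2.586 m (p = P/D = 1.071695); state ← (V=0, rpm=0)
set_airspeed(68.8): V ← 68.8 m/s
throttle_to(6906): rpm ← 6906
set_airspeed(34.78): V ← 34.78 m/s
adjust_airspeed(+9.7): V ← 34.78 +9.7 = 44.48 m/s
final state: V = 44.48 m/s, rpm = 6906 → n = rpm/60 = 115.100000 rev/s
J = V / (n·D) = 44.48 / (115.100000 × 2.413) = 0.160152
regime bands: climb J<0.5358 | cruise [0.5358, 1.0717) | windmill J≥1.0717
J = 0.1602 → climb

J = 0.1602, regime = climb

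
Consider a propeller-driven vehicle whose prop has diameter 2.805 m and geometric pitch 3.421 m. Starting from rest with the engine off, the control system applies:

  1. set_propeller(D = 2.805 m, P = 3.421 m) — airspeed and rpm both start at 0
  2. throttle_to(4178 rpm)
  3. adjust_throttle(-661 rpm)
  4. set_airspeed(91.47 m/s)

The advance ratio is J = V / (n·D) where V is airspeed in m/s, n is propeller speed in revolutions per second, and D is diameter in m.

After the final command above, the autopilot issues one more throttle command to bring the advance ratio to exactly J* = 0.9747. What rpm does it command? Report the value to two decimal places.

rpm = 2007.36

set_propeller: D = 2.805 m, P = 3.421 m (p = P/D = 1.219608); state ← (V=0, rpm=0)
throttle_to(4178): rpm ← 4178
adjust_throttle(-661): rpm ← 4178 -661 = 3517
set_airspeed(91.47): V ← 91.47 m/s
final state: V = 91.47 m/s, rpm = 3517 → n = rpm/60 = 58.616667 rev/s
target J* = 0.9747; solve J* = V/(n·D) for n: n = V/(J*·D) = 91.47/(0.9747 × 2.805) = 33.456064 rev/s
rpm = 60·n = 2007.363845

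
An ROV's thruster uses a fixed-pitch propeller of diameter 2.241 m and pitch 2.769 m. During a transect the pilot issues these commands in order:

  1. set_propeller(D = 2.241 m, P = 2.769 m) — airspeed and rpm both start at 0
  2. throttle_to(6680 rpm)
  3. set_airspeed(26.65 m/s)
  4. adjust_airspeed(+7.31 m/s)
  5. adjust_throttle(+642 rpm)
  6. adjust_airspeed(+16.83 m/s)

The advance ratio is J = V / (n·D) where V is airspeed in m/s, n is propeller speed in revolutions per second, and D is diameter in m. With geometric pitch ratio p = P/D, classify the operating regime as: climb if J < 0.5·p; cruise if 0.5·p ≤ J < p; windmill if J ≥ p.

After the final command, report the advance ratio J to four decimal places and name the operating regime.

J = 0.1857, regime = climb

set_propeller: D = 2.241 m, P = 2.769 m (p = P/D = 1.235609); state ← (V=0, rpm=0)
throttle_to(6680): rpm ← 6680
set_airspeed(26.65): V ← 26.65 m/s
adjust_airspeed(+7.31): V ← 26.65 +7.31 = 33.96 m/s
adjust_throttle(+642): rpm ← 6680 +642 = 7322
adjust_airspeed(+16.83): V ← 33.96 +16.83 = 50.79 m/s
final state: V = 50.79 m/s, rpm = 7322 → n = rpm/60 = 122.033333 rev/s
J = V / (n·D) = 50.79 / (122.033333 × 2.241) = 0.185720
regime bands: climb J<0.6178 | cruise [0.6178, 1.2356) | windmill J≥1.2356
J = 0.1857 → climb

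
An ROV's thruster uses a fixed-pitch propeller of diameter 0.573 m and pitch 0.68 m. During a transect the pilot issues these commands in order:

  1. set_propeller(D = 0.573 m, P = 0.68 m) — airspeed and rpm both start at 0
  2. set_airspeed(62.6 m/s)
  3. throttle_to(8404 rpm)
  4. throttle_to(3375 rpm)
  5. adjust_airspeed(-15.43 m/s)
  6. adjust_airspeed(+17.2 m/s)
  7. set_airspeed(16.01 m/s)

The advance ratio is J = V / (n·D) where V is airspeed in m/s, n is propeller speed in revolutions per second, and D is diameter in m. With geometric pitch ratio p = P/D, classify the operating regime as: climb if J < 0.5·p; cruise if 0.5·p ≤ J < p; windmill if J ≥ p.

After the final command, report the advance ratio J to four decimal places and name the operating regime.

J = 0.4967, regime = climb

set_propeller: D = 0.573 m, P = 0.68 m (p = P/D = 1.186736); state ← (V=0, rpm=0)
set_airspeed(62.6): V ← 62.6 m/s
throttle_to(8404): rpm ← 8404
throttle_to(3375): rpm ← 3375
adjust_airspeed(-15.43): V ← 62.6 -15.43 = 47.17 m/s
adjust_airspeed(+17.2): V ← 47.17 +17.2 = 64.37 m/s
set_airspeed(16.01): V ← 16.01 m/s
final state: V = 16.01 m/s, rpm = 3375 → n = rpm/60 = 56.250000 rev/s
J = V / (n·D) = 16.01 / (56.250000 × 0.573) = 0.496723
regime bands: climb J<0.5934 | cruise [0.5934, 1.1867) | windmill J≥1.1867
J = 0.4967 → climb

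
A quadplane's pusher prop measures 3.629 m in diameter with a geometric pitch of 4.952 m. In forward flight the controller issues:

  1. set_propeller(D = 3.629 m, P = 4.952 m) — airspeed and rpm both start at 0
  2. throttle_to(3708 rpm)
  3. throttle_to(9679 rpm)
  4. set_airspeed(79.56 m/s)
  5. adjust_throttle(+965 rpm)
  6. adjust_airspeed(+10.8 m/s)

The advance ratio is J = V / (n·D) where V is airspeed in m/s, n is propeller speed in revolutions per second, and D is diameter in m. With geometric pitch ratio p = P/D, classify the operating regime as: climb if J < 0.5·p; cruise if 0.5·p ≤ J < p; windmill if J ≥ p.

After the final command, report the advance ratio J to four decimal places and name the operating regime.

set_propeller: D = 3.629 m, P = 4.952 m (p = P/D = 1.364563); state ← (V=0, rpm=0)
throttle_to(3708): rpm ← 3708
throttle_to(9679): rpm ← 9679
set_airspeed(79.56): V ← 79.56 m/s
adjust_throttle(+965): rpm ← 9679 +965 = 10644
adjust_airspeed(+10.8): V ← 79.56 +10.8 = 90.36 m/s
final state: V = 90.36 m/s, rpm = 10644 → n = rpm/60 = 177.400000 rev/s
J = V / (n·D) = 90.36 / (177.400000 × 3.629) = 0.140358
regime bands: climb J<0.6823 | cruise [0.6823, 1.3646) | windmill J≥1.3646
J = 0.1404 → climb

J = 0.1404, regime = climb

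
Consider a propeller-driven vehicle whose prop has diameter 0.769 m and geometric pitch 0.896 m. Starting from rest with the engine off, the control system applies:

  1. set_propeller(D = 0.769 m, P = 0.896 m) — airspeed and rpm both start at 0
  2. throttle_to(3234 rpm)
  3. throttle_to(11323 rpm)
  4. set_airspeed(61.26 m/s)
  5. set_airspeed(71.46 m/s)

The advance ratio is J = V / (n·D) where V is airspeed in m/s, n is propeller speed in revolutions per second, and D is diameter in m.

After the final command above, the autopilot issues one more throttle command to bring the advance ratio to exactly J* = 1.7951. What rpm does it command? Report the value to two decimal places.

set_propeller: D = 0.769 m, P = 0.896 m (p = P/D = 1.165150); state ← (V=0, rpm=0)
throttle_to(3234): rpm ← 3234
throttle_to(11323): rpm ← 11323
set_airspeed(61.26): V ← 61.26 m/s
set_airspeed(71.46): V ← 71.46 m/s
final state: V = 71.46 m/s, rpm = 11323 → n = rpm/60 = 188.716667 rev/s
target J* = 1.7951; solve J* = V/(n·D) for n: n = V/(J*·D) = 71.46/(1.7951 × 0.769) = 51.766407 rev/s
rpm = 60·n = 3105.984439

rpm = 3105.98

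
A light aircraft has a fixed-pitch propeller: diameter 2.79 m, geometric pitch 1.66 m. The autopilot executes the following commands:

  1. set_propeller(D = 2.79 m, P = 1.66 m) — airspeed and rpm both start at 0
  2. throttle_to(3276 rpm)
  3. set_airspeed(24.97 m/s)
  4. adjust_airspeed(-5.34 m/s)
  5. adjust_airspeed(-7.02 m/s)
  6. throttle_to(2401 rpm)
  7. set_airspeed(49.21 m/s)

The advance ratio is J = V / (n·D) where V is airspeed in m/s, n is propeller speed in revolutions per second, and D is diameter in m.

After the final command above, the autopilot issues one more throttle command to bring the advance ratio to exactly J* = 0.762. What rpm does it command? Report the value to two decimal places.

set_propeller: D = 2.79 m, P = 1.66 m (p = P/D = 0.594982); state ← (V=0, rpm=0)
throttle_to(3276): rpm ← 3276
set_airspeed(24.97): V ← 24.97 m/s
adjust_airspeed(-5.34): V ← 24.97 -5.34 = 19.63 m/s
adjust_airspeed(-7.02): V ← 19.63 -7.02 = 12.61 m/s
throttle_to(2401): rpm ← 2401
set_airspeed(49.21): V ← 49.21 m/s
final state: V = 49.21 m/s, rpm = 2401 → n = rpm/60 = 40.016667 rev/s
target J* = 0.762; solve J* = V/(n·D) for n: n = V/(J*·D) = 49.21/(0.762 × 2.79) = 23.146972 rev/s
rpm = 60·n = 1388.818333

rpm = 1388.82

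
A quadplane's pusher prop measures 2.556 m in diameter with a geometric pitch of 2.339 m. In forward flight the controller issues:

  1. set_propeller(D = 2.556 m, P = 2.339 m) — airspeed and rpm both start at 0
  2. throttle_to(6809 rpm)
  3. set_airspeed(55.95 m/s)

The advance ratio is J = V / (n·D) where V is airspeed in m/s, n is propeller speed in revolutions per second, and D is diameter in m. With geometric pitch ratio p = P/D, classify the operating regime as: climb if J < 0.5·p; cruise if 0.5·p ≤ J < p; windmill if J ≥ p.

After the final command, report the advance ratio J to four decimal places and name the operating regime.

J = 0.1929, regime = climb

set_propeller: D = 2.556 m, P = 2.339 m (p = P/D = 0.915102); state ← (V=0, rpm=0)
throttle_to(6809): rpm ← 6809
set_airspeed(55.95): V ← 55.95 m/s
final state: V = 55.95 m/s, rpm = 6809 → n = rpm/60 = 113.483333 rev/s
J = V / (n·D) = 55.95 / (113.483333 × 2.556) = 0.192889
regime bands: climb J<0.4576 | cruise [0.4576, 0.9151) | windmill J≥0.9151
J = 0.1929 → climb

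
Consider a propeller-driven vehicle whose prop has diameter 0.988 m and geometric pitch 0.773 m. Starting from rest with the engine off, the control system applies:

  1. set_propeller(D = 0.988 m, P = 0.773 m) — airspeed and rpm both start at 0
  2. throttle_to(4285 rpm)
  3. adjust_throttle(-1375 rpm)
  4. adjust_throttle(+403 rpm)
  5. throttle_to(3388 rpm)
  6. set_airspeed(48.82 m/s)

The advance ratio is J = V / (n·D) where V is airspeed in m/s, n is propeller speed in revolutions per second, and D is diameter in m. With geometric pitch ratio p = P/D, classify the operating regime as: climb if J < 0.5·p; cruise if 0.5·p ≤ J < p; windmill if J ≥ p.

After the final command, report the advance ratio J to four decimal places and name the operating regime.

set_propeller: D = 0.988 m, P = 0.773 m (p = P/D = 0.782389); state ← (V=0, rpm=0)
throttle_to(4285): rpm ← 4285
adjust_throttle(-1375): rpm ← 4285 -1375 = 2910
adjust_throttle(+403): rpm ← 2910 +403 = 3313
throttle_to(3388): rpm ← 3388
set_airspeed(48.82): V ← 48.82 m/s
final state: V = 48.82 m/s, rpm = 3388 → n = rpm/60 = 56.466667 rev/s
J = V / (n·D) = 48.82 / (56.466667 × 0.988) = 0.875082
regime bands: climb J<0.3912 | cruise [0.3912, 0.7824) | windmill J≥0.7824
J = 0.8751 → windmill

J = 0.8751, regime = windmill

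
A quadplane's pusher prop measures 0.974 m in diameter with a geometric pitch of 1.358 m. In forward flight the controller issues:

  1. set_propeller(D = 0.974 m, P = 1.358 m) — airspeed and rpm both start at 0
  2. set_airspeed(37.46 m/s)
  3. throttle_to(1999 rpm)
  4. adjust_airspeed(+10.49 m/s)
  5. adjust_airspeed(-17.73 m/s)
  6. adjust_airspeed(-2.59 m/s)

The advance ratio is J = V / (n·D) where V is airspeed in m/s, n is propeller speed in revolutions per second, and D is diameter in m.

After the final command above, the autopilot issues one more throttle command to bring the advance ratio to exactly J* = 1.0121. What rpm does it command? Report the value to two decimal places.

set_propeller: D = 0.974 m, P = 1.358 m (p = P/D = 1.394251); state ← (V=0, rpm=0)
set_airspeed(37.46): V ← 37.46 m/s
throttle_to(1999): rpm ← 1999
adjust_airspeed(+10.49): V ← 37.46 +10.49 = 47.95 m/s
adjust_airspeed(-17.73): V ← 47.95 -17.73 = 30.22 m/s
adjust_airspeed(-2.59): V ← 30.22 -2.59 = 27.63 m/s
final state: V = 27.63 m/s, rpm = 1999 → n = rpm/60 = 33.316667 rev/s
target J* = 1.0121; solve J* = V/(n·D) for n: n = V/(J*·D) = 27.63/(1.0121 × 0.974) = 28.028413 rev/s
rpm = 60·n = 1681.704760

rpm = 1681.70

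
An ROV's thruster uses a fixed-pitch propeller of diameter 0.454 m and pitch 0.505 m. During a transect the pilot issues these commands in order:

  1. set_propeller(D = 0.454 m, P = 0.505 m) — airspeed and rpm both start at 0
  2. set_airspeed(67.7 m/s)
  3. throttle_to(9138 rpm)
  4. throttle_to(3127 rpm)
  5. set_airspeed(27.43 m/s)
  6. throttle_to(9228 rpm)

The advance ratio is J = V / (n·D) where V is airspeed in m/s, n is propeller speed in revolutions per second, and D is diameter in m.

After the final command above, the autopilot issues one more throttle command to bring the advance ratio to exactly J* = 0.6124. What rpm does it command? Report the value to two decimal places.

rpm = 5919.51

set_propeller: D = 0.454 m, P = 0.505 m (p = P/D = 1.112335); state ← (V=0, rpm=0)
set_airspeed(67.7): V ← 67.7 m/s
throttle_to(9138): rpm ← 9138
throttle_to(3127): rpm ← 3127
set_airspeed(27.43): V ← 27.43 m/s
throttle_to(9228): rpm ← 9228
final state: V = 27.43 m/s, rpm = 9228 → n = rpm/60 = 153.800000 rev/s
target J* = 0.6124; solve J* = V/(n·D) for n: n = V/(J*·D) = 27.43/(0.6124 × 0.454) = 98.658560 rev/s
rpm = 60·n = 5919.513606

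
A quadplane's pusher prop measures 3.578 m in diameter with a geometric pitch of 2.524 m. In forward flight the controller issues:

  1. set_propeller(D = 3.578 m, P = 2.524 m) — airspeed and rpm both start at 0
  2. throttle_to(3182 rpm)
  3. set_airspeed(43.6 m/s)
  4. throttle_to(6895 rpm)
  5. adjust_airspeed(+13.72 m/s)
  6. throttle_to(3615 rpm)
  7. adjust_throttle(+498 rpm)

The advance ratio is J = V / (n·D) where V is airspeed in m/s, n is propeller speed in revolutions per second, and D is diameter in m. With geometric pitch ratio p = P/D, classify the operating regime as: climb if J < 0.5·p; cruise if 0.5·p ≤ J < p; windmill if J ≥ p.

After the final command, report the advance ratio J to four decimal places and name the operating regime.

set_propeller: D = 3.578 m, P = 2.524 m (p = P/D = 0.705422); state ← (V=0, rpm=0)
throttle_to(3182): rpm ← 3182
set_airspeed(43.6): V ← 43.6 m/s
throttle_to(6895): rpm ← 6895
adjust_airspeed(+13.72): V ← 43.6 +13.72 = 57.32 m/s
throttle_to(3615): rpm ← 3615
adjust_throttle(+498): rpm ← 3615 +498 = 4113
final state: V = 57.32 m/s, rpm = 4113 → n = rpm/60 = 68.550000 rev/s
J = V / (n·D) = 57.32 / (68.550000 × 3.578) = 0.233700
regime bands: climb J<0.3527 | cruise [0.3527, 0.7054) | windmill J≥0.7054
J = 0.2337 → climb

J = 0.2337, regime = climb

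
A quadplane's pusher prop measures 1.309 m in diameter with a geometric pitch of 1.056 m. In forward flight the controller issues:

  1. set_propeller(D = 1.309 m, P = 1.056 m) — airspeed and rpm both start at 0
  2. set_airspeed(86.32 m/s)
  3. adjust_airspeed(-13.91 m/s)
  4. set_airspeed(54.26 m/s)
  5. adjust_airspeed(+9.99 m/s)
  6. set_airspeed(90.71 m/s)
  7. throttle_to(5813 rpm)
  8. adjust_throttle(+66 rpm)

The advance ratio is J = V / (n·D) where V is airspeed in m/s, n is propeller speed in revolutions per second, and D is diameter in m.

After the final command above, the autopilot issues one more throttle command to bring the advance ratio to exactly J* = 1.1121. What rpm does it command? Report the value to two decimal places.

set_propeller: D = 1.309 m, P = 1.056 m (p = P/D = 0.806723); state ← (V=0, rpm=0)
set_airspeed(86.32): V ← 86.32 m/s
adjust_airspeed(-13.91): V ← 86.32 -13.91 = 72.41 m/s
set_airspeed(54.26): V ← 54.26 m/s
adjust_airspeed(+9.99): V ← 54.26 +9.99 = 64.25 m/s
set_airspeed(90.71): V ← 90.71 m/s
throttle_to(5813): rpm ← 5813
adjust_throttle(+66): rpm ← 5813 +66 = 5879
final state: V = 90.71 m/s, rpm = 5879 → n = rpm/60 = 97.983333 rev/s
target J* = 1.1121; solve J* = V/(n·D) for n: n = V/(J*·D) = 90.71/(1.1121 × 1.309) = 62.311998 rev/s
rpm = 60·n = 3738.719904

rpm = 3738.72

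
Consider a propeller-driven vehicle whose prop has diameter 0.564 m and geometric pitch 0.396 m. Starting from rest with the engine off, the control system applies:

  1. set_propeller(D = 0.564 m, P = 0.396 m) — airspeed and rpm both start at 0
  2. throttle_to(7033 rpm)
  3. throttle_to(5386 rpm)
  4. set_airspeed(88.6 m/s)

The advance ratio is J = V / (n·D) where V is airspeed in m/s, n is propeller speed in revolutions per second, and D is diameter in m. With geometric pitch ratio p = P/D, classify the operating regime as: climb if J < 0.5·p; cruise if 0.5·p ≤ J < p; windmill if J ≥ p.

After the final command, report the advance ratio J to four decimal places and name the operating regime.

set_propeller: D = 0.564 m, P = 0.396 m (p = P/D = 0.702128); state ← (V=0, rpm=0)
throttle_to(7033): rpm ← 7033
throttle_to(5386): rpm ← 5386
set_airspeed(88.6): V ← 88.6 m/s
final state: V = 88.6 m/s, rpm = 5386 → n = rpm/60 = 89.766667 rev/s
J = V / (n·D) = 88.6 / (89.766667 × 0.564) = 1.750006
regime bands: climb J<0.3511 | cruise [0.3511, 0.7021) | windmill J≥0.7021
J = 1.7500 → windmill

J = 1.7500, regime = windmill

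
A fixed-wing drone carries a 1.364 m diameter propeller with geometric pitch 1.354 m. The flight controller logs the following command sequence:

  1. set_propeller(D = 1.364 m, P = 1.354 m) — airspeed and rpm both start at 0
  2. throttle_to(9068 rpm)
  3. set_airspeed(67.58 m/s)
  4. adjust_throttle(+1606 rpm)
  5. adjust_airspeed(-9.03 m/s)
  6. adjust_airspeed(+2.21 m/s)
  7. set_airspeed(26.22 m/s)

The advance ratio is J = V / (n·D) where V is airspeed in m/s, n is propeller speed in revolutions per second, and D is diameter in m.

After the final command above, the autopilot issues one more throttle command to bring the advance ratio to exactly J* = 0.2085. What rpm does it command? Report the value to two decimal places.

set_propeller: D = 1.364 m, P = 1.354 m (p = P/D = 0.992669); state ← (V=0, rpm=0)
throttle_to(9068): rpm ← 9068
set_airspeed(67.58): V ← 67.58 m/s
adjust_throttle(+1606): rpm ← 9068 +1606 = 10674
adjust_airspeed(-9.03): V ← 67.58 -9.03 = 58.55 m/s
adjust_airspeed(+2.21): V ← 58.55 +2.21 = 60.76 m/s
set_airspeed(26.22): V ← 26.22 m/s
final state: V = 26.22 m/s, rpm = 10674 → n = rpm/60 = 177.900000 rev/s
target J* = 0.2085; solve J* = V/(n·D) for n: n = V/(J*·D) = 26.22/(0.2085 × 1.364) = 92.196038 rev/s
rpm = 60·n = 5531.762273

rpm = 5531.76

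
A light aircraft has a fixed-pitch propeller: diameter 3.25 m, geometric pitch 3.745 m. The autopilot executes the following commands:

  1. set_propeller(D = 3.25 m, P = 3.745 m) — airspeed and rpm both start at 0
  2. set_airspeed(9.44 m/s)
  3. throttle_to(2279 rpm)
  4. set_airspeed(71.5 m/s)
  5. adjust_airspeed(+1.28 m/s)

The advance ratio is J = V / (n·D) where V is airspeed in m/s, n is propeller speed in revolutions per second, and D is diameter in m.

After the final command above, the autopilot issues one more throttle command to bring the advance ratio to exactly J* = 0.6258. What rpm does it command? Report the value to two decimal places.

rpm = 2147.06

set_propeller: D = 3.25 m, P = 3.745 m (p = P/D = 1.152308); state ← (V=0, rpm=0)
set_airspeed(9.44): V ← 9.44 m/s
throttle_to(2279): rpm ← 2279
set_airspeed(71.5): V ← 71.5 m/s
adjust_airspeed(+1.28): V ← 71.5 +1.28 = 72.78 m/s
final state: V = 72.78 m/s, rpm = 2279 → n = rpm/60 = 37.983333 rev/s
target J* = 0.6258; solve J* = V/(n·D) for n: n = V/(J*·D) = 72.78/(0.6258 × 3.25) = 35.784350 rev/s
rpm = 60·n = 2147.060993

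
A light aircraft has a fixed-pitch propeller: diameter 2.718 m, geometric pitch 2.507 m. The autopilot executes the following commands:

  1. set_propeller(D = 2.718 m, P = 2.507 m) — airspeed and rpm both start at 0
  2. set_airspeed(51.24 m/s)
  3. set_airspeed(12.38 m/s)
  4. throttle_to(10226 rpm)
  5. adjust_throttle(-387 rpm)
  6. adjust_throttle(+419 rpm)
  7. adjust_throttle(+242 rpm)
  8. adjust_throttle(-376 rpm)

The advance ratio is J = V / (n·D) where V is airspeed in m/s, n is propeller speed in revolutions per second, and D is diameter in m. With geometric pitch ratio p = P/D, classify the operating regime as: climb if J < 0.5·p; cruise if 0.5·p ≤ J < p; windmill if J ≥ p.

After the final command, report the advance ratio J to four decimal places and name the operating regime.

set_propeller: D = 2.718 m, P = 2.507 m (p = P/D = 0.922369); state ← (V=0, rpm=0)
set_airspeed(51.24): V ← 51.24 m/s
set_airspeed(12.38): V ← 12.38 m/s
throttle_to(10226): rpm ← 10226
adjust_throttle(-387): rpm ← 10226 -387 = 9839
adjust_throttle(+419): rpm ← 9839 +419 = 10258
adjust_throttle(+242): rpm ← 10258 +242 = 10500
adjust_throttle(-376): rpm ← 10500 -376 = 10124
final state: V = 12.38 m/s, rpm = 10124 → n = rpm/60 = 168.733333 rev/s
J = V / (n·D) = 12.38 / (168.733333 × 2.718) = 0.026994
regime bands: climb J<0.4612 | cruise [0.4612, 0.9224) | windmill J≥0.9224
J = 0.0270 → climb

J = 0.0270, regime = climb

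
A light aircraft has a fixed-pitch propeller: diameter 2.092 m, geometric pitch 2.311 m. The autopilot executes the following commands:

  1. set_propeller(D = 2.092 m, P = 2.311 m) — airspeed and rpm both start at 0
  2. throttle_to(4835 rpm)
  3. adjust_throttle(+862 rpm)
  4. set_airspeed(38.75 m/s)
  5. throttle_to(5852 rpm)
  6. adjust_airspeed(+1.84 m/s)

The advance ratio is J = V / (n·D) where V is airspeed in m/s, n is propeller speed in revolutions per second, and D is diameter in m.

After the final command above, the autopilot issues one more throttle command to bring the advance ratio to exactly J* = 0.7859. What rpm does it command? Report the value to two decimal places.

set_propeller: D = 2.092 m, P = 2.311 m (p = P/D = 1.104685); state ← (V=0, rpm=0)
throttle_to(4835): rpm ← 4835
adjust_throttle(+862): rpm ← 4835 +862 = 5697
set_airspeed(38.75): V ← 38.75 m/s
throttle_to(5852): rpm ← 5852
adjust_airspeed(+1.84): V ← 38.75 +1.84 = 40.59 m/s
final state: V = 40.59 m/s, rpm = 5852 → n = rpm/60 = 97.533333 rev/s
target J* = 0.7859; solve J* = V/(n·D) for n: n = V/(J*·D) = 40.59/(0.7859 × 2.092) = 24.688237 rev/s
rpm = 60·n = 1481.294235

rpm = 1481.29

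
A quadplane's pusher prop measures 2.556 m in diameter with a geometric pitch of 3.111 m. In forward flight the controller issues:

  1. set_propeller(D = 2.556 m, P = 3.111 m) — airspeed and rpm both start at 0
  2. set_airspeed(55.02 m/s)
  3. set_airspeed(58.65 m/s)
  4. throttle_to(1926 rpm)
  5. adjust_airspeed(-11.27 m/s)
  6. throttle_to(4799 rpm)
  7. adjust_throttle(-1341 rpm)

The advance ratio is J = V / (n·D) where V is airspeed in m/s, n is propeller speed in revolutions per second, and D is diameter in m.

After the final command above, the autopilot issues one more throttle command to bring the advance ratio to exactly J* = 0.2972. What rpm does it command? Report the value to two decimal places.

rpm = 3742.28

set_propeller: D = 2.556 m, P = 3.111 m (p = P/D = 1.217136); state ← (V=0, rpm=0)
set_airspeed(55.02): V ← 55.02 m/s
set_airspeed(58.65): V ← 58.65 m/s
throttle_to(1926): rpm ← 1926
adjust_airspeed(-11.27): V ← 58.65 -11.27 = 47.38 m/s
throttle_to(4799): rpm ← 4799
adjust_throttle(-1341): rpm ← 4799 -1341 = 3458
final state: V = 47.38 m/s, rpm = 3458 → n = rpm/60 = 57.633333 rev/s
target J* = 0.2972; solve J* = V/(n·D) for n: n = V/(J*·D) = 47.38/(0.2972 × 2.556) = 62.371387 rev/s
rpm = 60·n = 3742.283219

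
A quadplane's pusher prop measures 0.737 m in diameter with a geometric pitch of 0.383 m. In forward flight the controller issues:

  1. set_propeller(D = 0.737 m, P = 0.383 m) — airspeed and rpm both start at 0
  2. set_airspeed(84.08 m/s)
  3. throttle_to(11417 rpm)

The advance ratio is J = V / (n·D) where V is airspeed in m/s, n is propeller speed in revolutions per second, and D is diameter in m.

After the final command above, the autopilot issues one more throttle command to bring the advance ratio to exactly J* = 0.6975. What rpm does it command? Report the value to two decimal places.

rpm = 9813.69

set_propeller: D = 0.737 m, P = 0.383 m (p = P/D = 0.519674); state ← (V=0, rpm=0)
set_airspeed(84.08): V ← 84.08 m/s
throttle_to(11417): rpm ← 11417
final state: V = 84.08 m/s, rpm = 11417 → n = rpm/60 = 190.283333 rev/s
target J* = 0.6975; solve J* = V/(n·D) for n: n = V/(J*·D) = 84.08/(0.6975 × 0.737) = 163.561469 rev/s
rpm = 60·n = 9813.688157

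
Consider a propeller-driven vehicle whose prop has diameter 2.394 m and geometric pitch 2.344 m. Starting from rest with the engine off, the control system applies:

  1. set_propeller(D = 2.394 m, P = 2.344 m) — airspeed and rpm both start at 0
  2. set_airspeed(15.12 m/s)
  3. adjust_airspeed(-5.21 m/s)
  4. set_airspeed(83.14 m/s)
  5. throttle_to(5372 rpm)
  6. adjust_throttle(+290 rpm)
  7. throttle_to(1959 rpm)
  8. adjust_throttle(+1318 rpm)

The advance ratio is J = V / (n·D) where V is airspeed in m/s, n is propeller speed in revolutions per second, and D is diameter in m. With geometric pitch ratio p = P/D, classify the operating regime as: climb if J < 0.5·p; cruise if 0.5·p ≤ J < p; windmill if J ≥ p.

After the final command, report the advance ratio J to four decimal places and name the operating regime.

set_propeller: D = 2.394 m, P = 2.344 m (p = P/D = 0.979114); state ← (V=0, rpm=0)
set_airspeed(15.12): V ← 15.12 m/s
adjust_airspeed(-5.21): V ← 15.12 -5.21 = 9.91 m/s
set_airspeed(83.14): V ← 83.14 m/s
throttle_to(5372): rpm ← 5372
adjust_throttle(+290): rpm ← 5372 +290 = 5662
throttle_to(1959): rpm ← 1959
adjust_throttle(+1318): rpm ← 1959 +1318 = 3277
final state: V = 83.14 m/s, rpm = 3277 → n = rpm/60 = 54.616667 rev/s
J = V / (n·D) = 83.14 / (54.616667 × 2.394) = 0.635859
regime bands: climb J<0.4896 | cruise [0.4896, 0.9791) | windmill J≥0.9791
J = 0.6359 → cruise

J = 0.6359, regime = cruise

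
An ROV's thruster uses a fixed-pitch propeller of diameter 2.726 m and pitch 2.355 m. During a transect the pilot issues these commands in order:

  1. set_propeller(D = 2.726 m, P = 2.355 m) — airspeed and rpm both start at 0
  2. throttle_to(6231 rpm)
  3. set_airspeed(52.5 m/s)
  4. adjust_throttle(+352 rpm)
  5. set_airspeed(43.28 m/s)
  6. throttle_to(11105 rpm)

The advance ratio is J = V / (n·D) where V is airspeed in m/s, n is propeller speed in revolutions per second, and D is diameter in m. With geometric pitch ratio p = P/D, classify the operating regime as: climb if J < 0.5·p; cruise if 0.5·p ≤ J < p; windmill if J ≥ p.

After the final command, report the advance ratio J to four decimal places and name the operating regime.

set_propeller: D = 2.726 m, P = 2.355 m (p = P/D = 0.863903); state ← (V=0, rpm=0)
throttle_to(6231): rpm ← 6231
set_airspeed(52.5): V ← 52.5 m/s
adjust_throttle(+352): rpm ← 6231 +352 = 6583
set_airspeed(43.28): V ← 43.28 m/s
throttle_to(11105): rpm ← 11105
final state: V = 43.28 m/s, rpm = 11105 → n = rpm/60 = 185.083333 rev/s
J = V / (n·D) = 43.28 / (185.083333 × 2.726) = 0.085782
regime bands: climb J<0.4320 | cruise [0.4320, 0.8639) | windmill J≥0.8639
J = 0.0858 → climb

J = 0.0858, regime = climb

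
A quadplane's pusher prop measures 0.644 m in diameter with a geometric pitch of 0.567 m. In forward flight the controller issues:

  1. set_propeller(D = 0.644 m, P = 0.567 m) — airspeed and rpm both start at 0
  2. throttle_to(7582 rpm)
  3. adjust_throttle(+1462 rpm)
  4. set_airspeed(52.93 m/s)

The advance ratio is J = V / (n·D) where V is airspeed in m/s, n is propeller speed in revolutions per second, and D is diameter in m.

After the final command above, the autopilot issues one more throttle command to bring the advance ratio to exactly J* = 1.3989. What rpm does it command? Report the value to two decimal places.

rpm = 3525.17

set_propeller: D = 0.644 m, P = 0.567 m (p = P/D = 0.880435); state ← (V=0, rpm=0)
throttle_to(7582): rpm ← 7582
adjust_throttle(+1462): rpm ← 7582 +1462 = 9044
set_airspeed(52.93): V ← 52.93 m/s
final state: V = 52.93 m/s, rpm = 9044 → n = rpm/60 = 150.733333 rev/s
target J* = 1.3989; solve J* = V/(n·D) for n: n = V/(J*·D) = 52.93/(1.3989 × 0.644) = 58.752907 rev/s
rpm = 60·n = 3525.174394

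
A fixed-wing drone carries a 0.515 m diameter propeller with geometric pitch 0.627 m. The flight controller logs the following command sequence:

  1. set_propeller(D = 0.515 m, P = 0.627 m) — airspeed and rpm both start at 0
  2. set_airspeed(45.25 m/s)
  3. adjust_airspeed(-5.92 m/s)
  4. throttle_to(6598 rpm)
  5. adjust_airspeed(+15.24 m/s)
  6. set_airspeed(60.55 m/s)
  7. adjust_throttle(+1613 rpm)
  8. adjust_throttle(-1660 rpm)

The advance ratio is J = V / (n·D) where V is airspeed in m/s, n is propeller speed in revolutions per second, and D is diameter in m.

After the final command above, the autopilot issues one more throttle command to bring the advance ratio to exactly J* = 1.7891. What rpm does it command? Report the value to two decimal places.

set_propeller: D = 0.515 m, P = 0.627 m (p = P/D = 1.217476); state ← (V=0, rpm=0)
set_airspeed(45.25): V ← 45.25 m/s
adjust_airspeed(-5.92): V ← 45.25 -5.92 = 39.33 m/s
throttle_to(6598): rpm ← 6598
adjust_airspeed(+15.24): V ← 39.33 +15.24 = 54.57 m/s
set_airspeed(60.55): V ← 60.55 m/s
adjust_throttle(+1613): rpm ← 6598 +1613 = 8211
adjust_throttle(-1660): rpm ← 8211 -1660 = 6551
final state: V = 60.55 m/s, rpm = 6551 → n = rpm/60 = 109.183333 rev/s
target J* = 1.7891; solve J* = V/(n·D) for n: n = V/(J*·D) = 60.55/(1.7891 × 0.515) = 65.716179 rev/s
rpm = 60·n = 3942.970729

rpm = 3942.97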